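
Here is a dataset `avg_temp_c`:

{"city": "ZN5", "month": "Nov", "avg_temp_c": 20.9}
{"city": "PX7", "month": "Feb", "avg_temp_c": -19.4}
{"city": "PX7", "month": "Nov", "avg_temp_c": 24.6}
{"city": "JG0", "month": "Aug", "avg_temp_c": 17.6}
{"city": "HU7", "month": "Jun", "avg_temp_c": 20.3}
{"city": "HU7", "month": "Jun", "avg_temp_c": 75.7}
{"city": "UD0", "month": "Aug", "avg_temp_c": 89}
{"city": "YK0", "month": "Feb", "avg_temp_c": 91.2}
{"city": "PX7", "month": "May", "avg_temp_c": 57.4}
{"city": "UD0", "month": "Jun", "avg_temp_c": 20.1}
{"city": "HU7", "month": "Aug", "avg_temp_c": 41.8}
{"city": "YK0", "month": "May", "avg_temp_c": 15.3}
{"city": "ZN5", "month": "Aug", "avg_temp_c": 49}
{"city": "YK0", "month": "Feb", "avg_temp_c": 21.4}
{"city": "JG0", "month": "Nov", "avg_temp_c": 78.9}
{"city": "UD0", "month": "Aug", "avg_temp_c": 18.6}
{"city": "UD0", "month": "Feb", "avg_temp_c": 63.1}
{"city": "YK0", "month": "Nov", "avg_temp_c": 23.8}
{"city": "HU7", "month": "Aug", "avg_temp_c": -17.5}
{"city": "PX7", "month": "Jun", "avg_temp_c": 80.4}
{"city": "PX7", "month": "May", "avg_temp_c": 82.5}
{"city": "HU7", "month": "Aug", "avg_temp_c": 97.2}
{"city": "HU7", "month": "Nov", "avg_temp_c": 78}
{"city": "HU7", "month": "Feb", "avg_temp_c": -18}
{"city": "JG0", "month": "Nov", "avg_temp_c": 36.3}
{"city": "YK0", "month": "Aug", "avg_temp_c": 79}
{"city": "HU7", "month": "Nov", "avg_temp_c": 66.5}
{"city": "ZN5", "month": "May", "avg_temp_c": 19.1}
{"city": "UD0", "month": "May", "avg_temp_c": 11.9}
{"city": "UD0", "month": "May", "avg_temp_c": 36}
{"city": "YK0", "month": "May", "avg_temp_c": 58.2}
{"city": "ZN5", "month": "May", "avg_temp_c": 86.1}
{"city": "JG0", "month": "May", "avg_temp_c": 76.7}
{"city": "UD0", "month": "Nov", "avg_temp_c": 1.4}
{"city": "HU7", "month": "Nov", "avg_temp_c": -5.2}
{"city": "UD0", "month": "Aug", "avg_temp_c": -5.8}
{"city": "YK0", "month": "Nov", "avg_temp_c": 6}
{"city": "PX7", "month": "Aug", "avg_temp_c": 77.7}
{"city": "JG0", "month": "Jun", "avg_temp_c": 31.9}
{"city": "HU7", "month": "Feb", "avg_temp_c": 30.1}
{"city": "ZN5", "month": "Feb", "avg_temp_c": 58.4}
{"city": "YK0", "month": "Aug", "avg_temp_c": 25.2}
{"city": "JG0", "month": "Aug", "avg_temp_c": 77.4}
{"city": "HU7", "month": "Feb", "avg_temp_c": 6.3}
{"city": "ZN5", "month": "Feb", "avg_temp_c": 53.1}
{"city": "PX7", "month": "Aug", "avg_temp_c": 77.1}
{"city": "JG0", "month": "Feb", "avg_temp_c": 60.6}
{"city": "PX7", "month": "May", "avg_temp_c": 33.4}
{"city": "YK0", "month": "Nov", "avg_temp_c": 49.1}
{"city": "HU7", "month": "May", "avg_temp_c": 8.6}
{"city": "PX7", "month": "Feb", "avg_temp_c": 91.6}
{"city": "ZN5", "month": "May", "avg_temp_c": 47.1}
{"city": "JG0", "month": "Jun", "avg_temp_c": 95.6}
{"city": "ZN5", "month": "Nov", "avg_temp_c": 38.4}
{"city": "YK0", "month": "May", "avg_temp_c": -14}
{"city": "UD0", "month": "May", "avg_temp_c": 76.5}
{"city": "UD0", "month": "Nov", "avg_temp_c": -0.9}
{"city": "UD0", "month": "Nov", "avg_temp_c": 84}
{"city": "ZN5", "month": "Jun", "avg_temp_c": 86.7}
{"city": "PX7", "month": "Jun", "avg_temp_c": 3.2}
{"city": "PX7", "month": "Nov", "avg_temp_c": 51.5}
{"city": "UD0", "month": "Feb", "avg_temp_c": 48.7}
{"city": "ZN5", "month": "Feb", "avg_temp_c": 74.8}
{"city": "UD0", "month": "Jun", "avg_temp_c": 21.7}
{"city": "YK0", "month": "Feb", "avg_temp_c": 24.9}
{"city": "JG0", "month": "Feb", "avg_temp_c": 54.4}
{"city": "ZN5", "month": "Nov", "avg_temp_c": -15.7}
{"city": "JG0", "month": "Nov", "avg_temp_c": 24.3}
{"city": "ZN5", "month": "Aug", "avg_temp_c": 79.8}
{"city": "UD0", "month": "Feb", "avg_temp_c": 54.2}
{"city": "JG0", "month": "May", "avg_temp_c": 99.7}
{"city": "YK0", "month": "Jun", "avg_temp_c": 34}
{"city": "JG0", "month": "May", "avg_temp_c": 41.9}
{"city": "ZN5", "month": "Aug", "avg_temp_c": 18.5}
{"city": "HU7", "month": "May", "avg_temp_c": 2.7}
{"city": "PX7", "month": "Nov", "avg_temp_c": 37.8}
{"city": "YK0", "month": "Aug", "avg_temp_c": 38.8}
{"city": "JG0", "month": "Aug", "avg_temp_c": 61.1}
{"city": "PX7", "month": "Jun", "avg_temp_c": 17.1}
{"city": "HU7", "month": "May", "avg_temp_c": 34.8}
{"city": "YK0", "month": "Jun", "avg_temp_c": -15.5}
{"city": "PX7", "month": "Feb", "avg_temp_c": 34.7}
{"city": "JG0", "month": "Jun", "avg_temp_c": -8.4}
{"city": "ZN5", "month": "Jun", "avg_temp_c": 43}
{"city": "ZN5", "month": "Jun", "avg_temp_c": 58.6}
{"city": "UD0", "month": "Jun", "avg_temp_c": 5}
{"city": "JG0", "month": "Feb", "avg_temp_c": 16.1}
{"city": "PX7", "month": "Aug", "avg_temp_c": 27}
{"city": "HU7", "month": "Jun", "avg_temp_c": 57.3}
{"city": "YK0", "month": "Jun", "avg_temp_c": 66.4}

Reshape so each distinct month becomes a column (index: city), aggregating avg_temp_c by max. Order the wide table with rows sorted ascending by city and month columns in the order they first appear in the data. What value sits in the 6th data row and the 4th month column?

With rows sorted ascending by city, row 6 is city=ZN5. month columns in first-appearance order: Nov, Feb, Aug, Jun, May; column 4 is Jun.
Long rows with city=ZN5, month=Jun: max(86.7, 43, 58.6) = 86.7.

86.7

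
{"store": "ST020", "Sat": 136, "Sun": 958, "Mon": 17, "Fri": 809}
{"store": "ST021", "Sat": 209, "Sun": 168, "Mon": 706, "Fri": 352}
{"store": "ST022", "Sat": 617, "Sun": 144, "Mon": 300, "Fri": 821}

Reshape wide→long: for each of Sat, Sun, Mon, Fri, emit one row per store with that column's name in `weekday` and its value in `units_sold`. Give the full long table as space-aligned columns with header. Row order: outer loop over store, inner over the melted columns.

store  weekday  units_sold
ST020  Sat      136       
ST020  Sun      958       
ST020  Mon      17        
ST020  Fri      809       
ST021  Sat      209       
ST021  Sun      168       
ST021  Mon      706       
ST021  Fri      352       
ST022  Sat      617       
ST022  Sun      144       
ST022  Mon      300       
ST022  Fri      821       

Each (store, column) pair becomes one row: 3 × 4 = 12 rows.
For example, (ST020, Sat) → units_sold=136.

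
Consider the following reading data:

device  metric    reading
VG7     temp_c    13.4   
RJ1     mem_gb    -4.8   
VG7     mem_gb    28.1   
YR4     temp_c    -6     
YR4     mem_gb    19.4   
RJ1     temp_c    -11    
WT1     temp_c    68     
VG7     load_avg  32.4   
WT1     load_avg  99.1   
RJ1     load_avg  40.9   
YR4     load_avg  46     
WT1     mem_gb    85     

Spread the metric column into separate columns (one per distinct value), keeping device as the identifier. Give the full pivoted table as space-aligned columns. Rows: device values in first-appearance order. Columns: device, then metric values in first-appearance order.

Columns: device plus the 3 distinct metric values (temp_c, mem_gb, load_avg).
For example, row VG7 column temp_c takes reading=13.4 from the long row (VG7, temp_c).

device  temp_c  mem_gb  load_avg
VG7     13.4    28.1    32.4    
RJ1     -11     -4.8    40.9    
YR4     -6      19.4    46      
WT1     68      85      99.1    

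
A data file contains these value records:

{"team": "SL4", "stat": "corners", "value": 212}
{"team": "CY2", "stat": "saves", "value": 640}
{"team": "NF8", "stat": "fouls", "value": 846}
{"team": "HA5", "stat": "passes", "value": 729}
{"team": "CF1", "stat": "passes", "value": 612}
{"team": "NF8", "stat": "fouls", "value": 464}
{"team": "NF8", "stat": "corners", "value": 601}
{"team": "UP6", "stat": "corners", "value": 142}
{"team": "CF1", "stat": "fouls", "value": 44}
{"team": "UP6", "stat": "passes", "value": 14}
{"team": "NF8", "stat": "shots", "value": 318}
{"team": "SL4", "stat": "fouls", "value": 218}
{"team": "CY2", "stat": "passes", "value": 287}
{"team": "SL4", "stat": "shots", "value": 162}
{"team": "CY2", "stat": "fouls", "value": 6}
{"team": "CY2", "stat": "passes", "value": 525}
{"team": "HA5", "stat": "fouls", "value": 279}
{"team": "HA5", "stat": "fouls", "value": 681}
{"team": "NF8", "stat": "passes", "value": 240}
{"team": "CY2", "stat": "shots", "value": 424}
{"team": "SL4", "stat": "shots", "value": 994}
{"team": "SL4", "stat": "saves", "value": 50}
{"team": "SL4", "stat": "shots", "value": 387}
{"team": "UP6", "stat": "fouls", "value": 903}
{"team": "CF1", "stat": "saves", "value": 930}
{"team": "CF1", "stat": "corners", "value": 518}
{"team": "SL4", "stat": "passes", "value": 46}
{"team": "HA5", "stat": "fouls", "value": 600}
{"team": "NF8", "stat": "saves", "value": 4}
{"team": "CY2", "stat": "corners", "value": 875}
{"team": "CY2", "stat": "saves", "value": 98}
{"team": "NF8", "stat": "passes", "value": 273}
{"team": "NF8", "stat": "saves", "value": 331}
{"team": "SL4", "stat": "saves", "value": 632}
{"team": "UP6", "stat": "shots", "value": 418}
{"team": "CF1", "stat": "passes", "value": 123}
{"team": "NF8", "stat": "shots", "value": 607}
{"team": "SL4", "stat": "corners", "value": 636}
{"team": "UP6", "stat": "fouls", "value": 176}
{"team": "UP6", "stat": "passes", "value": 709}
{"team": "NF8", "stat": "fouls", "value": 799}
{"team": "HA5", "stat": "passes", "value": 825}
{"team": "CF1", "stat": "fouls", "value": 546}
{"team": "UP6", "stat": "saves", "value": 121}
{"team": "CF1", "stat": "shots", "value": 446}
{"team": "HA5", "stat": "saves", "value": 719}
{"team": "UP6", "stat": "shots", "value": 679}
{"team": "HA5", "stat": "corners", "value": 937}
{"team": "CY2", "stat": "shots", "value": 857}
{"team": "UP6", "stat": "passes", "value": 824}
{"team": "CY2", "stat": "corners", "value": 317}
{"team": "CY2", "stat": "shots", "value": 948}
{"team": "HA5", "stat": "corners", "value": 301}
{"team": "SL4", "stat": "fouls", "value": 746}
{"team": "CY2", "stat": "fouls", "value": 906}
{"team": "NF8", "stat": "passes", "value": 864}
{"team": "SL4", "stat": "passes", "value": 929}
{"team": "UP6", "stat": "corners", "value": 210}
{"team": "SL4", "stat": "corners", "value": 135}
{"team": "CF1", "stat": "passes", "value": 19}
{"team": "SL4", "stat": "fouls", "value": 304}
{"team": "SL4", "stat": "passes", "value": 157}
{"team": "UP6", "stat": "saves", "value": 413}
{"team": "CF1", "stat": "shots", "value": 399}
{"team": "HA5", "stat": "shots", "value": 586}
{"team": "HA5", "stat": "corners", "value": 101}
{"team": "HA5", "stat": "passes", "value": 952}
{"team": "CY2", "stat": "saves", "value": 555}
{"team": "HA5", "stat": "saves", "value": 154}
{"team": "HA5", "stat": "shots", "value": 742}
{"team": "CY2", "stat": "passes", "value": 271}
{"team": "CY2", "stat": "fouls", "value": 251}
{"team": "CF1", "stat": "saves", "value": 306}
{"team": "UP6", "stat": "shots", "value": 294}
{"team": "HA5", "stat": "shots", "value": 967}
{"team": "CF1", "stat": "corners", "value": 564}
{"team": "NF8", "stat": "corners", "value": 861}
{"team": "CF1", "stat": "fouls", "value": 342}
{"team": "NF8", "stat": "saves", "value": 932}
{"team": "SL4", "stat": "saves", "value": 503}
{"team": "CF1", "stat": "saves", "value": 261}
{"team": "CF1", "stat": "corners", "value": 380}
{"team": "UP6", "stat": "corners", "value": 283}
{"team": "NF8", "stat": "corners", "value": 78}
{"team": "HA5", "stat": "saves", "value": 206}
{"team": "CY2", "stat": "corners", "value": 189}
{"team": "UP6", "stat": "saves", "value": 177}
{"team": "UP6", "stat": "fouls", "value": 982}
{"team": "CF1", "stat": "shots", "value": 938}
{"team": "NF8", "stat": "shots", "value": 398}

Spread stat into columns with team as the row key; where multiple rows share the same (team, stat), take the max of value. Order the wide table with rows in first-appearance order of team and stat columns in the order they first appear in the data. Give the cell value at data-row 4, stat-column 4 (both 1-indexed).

With rows in first-appearance order of team, row 4 is team=HA5. stat columns in first-appearance order: corners, saves, fouls, passes, shots; column 4 is passes.
Long rows with team=HA5, stat=passes: max(729, 825, 952) = 952.

952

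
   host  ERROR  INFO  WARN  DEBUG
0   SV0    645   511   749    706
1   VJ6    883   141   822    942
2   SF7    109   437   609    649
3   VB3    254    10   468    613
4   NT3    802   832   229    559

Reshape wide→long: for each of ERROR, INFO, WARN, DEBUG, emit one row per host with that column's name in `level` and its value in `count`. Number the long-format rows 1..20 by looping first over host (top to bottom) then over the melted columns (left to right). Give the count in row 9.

109

20 rows total (5 × 4). Row 9: index ⌊(9-1)/4⌋ = 2 into host → SF7; (9-1) mod 4 = 0 into the melted columns → ERROR.
So row 9 is (SF7, ERROR, 109); count = 109.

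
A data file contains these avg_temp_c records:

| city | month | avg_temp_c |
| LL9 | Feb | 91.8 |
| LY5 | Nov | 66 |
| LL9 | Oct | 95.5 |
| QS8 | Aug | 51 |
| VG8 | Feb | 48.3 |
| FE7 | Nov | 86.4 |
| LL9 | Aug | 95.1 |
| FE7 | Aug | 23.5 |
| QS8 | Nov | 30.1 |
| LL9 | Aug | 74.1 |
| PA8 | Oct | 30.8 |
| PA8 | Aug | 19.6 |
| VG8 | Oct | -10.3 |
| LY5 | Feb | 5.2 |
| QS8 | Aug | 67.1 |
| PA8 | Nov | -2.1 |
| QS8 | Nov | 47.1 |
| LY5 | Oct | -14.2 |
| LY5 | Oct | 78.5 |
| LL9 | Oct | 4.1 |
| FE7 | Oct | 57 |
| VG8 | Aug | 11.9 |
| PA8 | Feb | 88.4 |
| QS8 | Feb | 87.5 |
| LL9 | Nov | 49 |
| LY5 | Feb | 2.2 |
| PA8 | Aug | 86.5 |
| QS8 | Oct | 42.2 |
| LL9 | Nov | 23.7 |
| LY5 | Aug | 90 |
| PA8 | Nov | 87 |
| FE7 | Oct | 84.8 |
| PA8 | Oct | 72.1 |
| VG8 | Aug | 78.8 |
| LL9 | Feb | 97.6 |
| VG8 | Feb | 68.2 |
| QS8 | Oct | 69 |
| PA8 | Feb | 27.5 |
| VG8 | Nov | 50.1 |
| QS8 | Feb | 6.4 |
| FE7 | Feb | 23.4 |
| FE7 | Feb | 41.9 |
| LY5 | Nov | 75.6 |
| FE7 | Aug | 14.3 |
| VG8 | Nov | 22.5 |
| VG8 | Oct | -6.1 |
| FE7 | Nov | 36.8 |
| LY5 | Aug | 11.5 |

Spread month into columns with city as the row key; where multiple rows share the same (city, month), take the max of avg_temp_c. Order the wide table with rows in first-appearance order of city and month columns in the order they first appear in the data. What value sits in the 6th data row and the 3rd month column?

With rows in first-appearance order of city, row 6 is city=PA8. month columns in first-appearance order: Feb, Nov, Oct, Aug; column 3 is Oct.
Long rows with city=PA8, month=Oct: max(30.8, 72.1) = 72.1.

72.1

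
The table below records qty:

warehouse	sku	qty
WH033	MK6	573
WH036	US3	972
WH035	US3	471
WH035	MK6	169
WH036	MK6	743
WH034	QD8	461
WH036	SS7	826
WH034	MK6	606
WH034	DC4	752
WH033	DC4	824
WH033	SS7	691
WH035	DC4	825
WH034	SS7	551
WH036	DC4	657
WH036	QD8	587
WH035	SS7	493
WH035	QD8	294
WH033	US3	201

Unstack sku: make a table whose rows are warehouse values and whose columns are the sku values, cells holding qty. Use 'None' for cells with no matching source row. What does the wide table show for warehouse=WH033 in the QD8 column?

No long-format row has warehouse=WH033 and sku=QD8, so the cell is None.

None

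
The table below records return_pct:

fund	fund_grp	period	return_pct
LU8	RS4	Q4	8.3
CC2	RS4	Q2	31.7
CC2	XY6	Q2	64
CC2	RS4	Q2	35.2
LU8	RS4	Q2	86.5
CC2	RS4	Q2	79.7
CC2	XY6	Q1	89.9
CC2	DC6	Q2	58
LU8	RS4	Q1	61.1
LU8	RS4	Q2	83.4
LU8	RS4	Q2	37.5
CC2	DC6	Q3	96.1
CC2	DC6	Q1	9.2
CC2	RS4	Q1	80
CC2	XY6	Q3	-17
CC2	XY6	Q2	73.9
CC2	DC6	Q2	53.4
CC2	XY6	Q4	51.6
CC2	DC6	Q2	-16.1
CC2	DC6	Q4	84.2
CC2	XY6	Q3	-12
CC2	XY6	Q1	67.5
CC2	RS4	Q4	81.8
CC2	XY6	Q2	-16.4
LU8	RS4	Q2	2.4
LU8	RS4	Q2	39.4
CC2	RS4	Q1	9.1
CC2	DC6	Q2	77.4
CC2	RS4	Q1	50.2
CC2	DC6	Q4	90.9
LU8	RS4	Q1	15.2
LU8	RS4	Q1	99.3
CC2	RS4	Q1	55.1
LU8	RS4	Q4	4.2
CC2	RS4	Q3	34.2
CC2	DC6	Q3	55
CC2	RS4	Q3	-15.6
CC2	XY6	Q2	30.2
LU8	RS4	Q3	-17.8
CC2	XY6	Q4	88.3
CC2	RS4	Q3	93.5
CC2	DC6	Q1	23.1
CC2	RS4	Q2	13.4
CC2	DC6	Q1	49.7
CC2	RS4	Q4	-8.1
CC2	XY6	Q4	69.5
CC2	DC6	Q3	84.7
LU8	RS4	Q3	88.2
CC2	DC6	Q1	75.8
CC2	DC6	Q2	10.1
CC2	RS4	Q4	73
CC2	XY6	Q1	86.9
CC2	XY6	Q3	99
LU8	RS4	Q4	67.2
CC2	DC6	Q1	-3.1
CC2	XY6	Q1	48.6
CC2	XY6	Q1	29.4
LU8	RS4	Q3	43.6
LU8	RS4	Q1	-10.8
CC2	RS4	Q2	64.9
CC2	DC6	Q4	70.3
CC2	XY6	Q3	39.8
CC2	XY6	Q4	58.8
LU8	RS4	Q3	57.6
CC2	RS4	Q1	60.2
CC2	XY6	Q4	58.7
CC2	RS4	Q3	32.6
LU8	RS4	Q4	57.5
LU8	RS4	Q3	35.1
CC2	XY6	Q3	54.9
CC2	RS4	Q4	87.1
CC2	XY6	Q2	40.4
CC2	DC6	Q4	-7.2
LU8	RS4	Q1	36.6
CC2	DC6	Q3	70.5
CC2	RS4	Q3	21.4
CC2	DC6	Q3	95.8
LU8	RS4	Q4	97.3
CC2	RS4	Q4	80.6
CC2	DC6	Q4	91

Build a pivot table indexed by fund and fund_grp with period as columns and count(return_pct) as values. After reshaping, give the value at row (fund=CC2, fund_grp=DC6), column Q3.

5

Rows with fund=CC2, fund_grp=DC6 and period=Q3: return_pct values are 96.1, 55, 84.7, 70.5, 95.8.
5 rows match — count = 5.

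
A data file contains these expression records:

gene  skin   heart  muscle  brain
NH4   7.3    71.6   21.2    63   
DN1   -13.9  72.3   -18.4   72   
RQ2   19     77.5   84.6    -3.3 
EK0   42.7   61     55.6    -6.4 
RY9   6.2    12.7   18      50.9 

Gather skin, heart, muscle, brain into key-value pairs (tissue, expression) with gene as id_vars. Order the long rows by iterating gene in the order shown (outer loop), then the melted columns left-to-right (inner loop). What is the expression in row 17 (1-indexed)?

6.2

20 rows total (5 × 4). Row 17: index ⌊(17-1)/4⌋ = 4 into gene → RY9; (17-1) mod 4 = 0 into the melted columns → skin.
So row 17 is (RY9, skin, 6.2); expression = 6.2.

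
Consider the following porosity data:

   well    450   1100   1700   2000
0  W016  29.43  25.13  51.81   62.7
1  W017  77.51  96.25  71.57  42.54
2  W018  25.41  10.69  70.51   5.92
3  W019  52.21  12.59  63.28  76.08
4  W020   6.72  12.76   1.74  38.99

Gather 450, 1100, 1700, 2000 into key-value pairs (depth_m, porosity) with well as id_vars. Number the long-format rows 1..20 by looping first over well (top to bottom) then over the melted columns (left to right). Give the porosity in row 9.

25.41

20 rows total (5 × 4). Row 9: index ⌊(9-1)/4⌋ = 2 into well → W018; (9-1) mod 4 = 0 into the melted columns → 450.
So row 9 is (W018, 450, 25.41); porosity = 25.41.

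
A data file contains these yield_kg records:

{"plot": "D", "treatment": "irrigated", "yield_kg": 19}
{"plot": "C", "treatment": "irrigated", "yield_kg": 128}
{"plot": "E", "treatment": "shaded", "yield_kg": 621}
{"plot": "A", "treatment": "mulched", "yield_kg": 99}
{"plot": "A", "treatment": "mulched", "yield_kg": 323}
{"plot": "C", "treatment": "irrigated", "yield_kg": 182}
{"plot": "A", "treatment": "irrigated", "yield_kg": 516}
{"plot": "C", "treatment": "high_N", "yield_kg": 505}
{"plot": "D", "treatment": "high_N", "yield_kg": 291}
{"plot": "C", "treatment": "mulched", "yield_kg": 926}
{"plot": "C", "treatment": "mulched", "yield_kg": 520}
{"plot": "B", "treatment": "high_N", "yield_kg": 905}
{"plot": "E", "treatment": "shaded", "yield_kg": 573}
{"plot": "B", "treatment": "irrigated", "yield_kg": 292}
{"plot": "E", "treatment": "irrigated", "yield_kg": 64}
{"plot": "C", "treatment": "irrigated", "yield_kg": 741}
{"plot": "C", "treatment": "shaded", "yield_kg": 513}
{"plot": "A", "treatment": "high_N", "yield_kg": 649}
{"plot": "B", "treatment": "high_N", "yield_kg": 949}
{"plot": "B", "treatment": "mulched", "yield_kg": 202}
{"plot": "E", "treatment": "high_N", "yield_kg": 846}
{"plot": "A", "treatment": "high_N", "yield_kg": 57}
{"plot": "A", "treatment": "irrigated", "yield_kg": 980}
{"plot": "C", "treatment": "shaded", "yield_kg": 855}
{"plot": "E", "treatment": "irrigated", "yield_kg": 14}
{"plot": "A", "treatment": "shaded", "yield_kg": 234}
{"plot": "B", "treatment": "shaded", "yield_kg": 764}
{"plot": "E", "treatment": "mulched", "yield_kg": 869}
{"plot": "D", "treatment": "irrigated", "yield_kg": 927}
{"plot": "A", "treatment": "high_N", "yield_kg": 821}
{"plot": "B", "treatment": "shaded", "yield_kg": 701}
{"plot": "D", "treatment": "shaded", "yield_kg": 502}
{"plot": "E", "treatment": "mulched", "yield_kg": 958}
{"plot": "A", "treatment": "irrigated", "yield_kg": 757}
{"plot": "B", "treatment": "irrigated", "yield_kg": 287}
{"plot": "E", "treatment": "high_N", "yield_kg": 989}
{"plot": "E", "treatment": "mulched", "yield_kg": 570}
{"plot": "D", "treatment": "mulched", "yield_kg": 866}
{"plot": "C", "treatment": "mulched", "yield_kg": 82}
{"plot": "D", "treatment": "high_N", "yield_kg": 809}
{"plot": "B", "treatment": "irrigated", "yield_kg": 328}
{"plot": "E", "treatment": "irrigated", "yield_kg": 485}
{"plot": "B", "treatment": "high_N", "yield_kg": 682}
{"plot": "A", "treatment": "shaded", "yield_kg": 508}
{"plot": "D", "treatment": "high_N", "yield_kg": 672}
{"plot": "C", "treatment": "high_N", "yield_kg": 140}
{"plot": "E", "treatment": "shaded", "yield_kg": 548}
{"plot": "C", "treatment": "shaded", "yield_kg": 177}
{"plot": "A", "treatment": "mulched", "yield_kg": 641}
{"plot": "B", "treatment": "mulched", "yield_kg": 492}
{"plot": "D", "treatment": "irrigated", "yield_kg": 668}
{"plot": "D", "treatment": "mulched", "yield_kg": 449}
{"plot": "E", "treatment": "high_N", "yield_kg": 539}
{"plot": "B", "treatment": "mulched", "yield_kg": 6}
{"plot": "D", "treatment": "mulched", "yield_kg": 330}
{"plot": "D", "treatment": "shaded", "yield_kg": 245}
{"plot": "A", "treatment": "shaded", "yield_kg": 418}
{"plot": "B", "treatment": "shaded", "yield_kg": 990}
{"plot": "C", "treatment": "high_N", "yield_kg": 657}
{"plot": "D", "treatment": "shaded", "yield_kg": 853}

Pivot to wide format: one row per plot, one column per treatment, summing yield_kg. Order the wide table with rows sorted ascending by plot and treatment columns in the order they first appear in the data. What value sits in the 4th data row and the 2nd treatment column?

With rows sorted ascending by plot, row 4 is plot=D. treatment columns in first-appearance order: irrigated, shaded, mulched, high_N; column 2 is shaded.
Long rows with plot=D, treatment=shaded: 502 + 245 + 853 = 1600.

1600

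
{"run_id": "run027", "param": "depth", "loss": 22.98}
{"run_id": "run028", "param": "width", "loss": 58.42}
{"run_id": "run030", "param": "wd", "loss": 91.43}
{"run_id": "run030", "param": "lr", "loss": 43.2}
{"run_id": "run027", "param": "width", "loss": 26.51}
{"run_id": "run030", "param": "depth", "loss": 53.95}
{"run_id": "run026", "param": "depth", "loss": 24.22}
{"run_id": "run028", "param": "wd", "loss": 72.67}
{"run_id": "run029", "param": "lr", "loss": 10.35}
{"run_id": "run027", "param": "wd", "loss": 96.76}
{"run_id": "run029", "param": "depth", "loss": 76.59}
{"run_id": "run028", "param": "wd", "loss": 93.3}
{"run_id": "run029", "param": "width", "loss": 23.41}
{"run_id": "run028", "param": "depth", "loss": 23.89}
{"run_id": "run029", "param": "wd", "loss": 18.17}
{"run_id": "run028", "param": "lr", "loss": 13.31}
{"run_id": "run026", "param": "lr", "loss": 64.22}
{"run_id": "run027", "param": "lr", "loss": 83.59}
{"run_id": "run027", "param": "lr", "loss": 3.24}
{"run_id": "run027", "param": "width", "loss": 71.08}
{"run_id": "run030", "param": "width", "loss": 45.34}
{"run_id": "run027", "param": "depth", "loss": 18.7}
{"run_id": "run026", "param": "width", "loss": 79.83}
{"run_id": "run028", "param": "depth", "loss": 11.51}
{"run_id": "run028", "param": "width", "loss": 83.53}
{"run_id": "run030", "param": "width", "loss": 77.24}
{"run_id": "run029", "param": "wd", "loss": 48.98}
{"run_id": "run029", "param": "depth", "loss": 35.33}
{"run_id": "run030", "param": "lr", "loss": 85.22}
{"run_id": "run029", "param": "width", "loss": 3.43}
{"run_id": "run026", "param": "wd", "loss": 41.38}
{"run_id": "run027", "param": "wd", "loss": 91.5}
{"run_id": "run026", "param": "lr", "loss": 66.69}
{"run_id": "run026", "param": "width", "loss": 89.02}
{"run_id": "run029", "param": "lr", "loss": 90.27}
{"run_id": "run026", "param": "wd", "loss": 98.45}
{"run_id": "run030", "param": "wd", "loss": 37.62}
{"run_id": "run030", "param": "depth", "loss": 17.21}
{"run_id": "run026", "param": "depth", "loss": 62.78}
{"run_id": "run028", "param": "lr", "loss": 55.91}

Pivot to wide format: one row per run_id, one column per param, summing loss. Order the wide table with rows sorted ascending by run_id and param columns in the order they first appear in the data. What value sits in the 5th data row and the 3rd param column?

With rows sorted ascending by run_id, row 5 is run_id=run030. param columns in first-appearance order: depth, width, wd, lr; column 3 is wd.
Long rows with run_id=run030, param=wd: 91.43 + 37.62 = 129.05.

129.05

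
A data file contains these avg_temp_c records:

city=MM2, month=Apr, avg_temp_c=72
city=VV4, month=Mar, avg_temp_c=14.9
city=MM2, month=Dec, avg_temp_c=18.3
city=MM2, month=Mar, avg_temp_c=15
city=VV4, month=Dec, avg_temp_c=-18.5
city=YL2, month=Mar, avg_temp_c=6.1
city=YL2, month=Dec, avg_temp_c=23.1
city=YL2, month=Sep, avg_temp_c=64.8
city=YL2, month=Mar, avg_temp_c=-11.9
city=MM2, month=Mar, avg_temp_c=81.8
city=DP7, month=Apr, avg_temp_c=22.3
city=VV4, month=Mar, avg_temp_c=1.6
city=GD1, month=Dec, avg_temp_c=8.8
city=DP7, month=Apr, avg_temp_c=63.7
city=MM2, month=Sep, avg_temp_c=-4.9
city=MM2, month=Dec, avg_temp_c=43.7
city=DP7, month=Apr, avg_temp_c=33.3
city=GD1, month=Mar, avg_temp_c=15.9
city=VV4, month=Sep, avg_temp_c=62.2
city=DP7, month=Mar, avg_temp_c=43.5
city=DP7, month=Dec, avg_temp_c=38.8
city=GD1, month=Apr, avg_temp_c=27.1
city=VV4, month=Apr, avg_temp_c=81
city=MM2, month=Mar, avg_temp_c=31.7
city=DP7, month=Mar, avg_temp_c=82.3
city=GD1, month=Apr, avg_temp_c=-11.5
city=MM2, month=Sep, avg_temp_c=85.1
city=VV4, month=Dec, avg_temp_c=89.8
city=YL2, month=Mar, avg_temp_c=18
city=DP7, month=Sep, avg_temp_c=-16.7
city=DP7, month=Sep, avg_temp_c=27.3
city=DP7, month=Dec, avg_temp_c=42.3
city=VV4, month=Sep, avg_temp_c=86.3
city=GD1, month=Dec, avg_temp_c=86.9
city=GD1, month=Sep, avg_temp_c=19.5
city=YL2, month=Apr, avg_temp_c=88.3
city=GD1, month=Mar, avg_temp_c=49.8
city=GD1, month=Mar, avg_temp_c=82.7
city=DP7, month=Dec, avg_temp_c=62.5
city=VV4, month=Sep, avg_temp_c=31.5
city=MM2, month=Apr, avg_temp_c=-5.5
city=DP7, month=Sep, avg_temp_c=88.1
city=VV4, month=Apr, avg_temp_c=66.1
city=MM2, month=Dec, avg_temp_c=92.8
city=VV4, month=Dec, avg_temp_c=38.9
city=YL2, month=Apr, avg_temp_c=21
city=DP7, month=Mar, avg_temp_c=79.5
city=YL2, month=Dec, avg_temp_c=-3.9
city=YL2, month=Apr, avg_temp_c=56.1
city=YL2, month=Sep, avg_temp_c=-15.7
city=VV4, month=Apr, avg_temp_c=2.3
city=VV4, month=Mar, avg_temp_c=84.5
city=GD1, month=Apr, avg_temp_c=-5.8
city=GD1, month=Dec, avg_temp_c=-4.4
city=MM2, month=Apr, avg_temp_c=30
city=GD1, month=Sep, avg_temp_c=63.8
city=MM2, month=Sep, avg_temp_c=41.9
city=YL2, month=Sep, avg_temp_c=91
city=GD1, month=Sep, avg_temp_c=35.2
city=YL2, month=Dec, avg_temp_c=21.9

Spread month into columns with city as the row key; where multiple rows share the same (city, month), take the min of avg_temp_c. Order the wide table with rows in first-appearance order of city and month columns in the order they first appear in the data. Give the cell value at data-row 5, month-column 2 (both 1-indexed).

With rows in first-appearance order of city, row 5 is city=GD1. month columns in first-appearance order: Apr, Mar, Dec, Sep; column 2 is Mar.
Long rows with city=GD1, month=Mar: min(15.9, 49.8, 82.7) = 15.9.

15.9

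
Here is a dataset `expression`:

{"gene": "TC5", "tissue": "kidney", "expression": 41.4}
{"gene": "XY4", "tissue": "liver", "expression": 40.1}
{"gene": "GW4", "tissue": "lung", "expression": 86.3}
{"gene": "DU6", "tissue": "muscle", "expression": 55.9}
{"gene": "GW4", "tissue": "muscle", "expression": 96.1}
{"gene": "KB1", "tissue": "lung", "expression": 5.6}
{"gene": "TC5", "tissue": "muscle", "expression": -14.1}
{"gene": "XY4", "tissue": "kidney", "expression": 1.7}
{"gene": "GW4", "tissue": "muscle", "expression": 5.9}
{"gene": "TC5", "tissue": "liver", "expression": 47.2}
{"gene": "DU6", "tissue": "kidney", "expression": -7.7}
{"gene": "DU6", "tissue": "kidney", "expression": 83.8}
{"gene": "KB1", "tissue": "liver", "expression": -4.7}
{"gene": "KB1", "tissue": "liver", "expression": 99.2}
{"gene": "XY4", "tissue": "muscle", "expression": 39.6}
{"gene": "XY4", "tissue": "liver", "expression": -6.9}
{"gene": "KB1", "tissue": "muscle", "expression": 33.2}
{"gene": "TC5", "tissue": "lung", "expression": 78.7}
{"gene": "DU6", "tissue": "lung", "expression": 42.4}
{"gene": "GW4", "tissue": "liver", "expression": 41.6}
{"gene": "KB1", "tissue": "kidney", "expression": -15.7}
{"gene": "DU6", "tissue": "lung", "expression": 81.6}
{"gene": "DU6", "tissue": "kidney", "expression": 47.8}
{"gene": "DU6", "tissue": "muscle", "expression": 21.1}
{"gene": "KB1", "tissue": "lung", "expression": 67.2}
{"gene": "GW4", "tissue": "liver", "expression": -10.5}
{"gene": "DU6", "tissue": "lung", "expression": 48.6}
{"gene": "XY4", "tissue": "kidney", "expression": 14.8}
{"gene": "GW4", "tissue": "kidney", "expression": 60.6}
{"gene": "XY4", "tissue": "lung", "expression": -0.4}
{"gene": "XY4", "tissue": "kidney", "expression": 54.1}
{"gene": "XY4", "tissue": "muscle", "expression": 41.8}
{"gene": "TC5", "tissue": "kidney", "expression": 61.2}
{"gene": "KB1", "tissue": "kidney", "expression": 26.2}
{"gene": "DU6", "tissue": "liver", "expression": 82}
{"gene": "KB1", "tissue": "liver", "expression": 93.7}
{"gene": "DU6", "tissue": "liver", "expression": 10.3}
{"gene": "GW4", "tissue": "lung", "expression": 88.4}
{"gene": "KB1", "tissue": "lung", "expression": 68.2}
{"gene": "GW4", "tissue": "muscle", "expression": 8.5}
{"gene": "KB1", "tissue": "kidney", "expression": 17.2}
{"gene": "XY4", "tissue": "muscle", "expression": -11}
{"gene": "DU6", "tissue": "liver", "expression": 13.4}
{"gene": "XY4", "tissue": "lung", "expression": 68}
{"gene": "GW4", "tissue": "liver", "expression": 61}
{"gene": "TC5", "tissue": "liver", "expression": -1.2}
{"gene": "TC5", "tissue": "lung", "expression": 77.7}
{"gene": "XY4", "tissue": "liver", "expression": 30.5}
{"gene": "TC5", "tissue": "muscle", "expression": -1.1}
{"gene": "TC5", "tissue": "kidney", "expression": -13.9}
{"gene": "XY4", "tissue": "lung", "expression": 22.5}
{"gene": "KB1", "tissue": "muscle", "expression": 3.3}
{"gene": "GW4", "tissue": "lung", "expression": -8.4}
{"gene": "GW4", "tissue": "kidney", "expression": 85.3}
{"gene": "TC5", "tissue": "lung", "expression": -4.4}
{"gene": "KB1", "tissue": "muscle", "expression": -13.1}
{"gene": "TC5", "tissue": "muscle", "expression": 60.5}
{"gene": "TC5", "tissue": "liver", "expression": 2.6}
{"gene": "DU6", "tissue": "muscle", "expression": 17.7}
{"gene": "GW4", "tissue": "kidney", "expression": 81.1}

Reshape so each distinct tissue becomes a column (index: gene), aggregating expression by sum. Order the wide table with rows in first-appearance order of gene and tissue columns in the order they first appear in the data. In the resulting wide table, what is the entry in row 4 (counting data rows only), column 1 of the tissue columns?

123.9

With rows in first-appearance order of gene, row 4 is gene=DU6. tissue columns in first-appearance order: kidney, liver, lung, muscle; column 1 is kidney.
Long rows with gene=DU6, tissue=kidney: -7.7 + 83.8 + 47.8 = 123.9.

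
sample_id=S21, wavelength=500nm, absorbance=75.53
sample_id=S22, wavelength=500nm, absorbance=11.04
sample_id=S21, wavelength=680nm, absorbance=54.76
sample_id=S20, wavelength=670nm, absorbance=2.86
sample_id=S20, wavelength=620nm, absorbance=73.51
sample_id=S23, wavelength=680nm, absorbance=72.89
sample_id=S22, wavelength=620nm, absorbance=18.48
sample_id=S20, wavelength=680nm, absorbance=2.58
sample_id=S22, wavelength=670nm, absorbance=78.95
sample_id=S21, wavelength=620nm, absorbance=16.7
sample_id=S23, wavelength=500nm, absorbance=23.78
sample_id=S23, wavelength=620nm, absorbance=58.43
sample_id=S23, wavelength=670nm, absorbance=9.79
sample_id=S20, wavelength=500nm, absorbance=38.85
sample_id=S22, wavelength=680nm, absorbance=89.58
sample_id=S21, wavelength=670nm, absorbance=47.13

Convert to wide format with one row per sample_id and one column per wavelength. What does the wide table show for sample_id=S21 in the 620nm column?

16.7

Wide layout: rows indexed by sample_id, columns are the 4 distinct wavelength values (500nm, 680nm, 670nm, 620nm).
Cell (sample_id=S21, wavelength=620nm) draws from the long row where sample_id=S21 and wavelength=620nm, which has absorbance=16.7.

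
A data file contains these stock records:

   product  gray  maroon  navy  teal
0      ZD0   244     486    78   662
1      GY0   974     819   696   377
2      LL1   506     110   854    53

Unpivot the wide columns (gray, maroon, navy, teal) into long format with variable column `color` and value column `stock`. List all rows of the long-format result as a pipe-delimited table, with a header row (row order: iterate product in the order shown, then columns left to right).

| product | color | stock |
| ZD0 | gray | 244 |
| ZD0 | maroon | 486 |
| ZD0 | navy | 78 |
| ZD0 | teal | 662 |
| GY0 | gray | 974 |
| GY0 | maroon | 819 |
| GY0 | navy | 696 |
| GY0 | teal | 377 |
| LL1 | gray | 506 |
| LL1 | maroon | 110 |
| LL1 | navy | 854 |
| LL1 | teal | 53 |

Each (product, column) pair becomes one row: 3 × 4 = 12 rows.
For example, (ZD0, gray) → stock=244.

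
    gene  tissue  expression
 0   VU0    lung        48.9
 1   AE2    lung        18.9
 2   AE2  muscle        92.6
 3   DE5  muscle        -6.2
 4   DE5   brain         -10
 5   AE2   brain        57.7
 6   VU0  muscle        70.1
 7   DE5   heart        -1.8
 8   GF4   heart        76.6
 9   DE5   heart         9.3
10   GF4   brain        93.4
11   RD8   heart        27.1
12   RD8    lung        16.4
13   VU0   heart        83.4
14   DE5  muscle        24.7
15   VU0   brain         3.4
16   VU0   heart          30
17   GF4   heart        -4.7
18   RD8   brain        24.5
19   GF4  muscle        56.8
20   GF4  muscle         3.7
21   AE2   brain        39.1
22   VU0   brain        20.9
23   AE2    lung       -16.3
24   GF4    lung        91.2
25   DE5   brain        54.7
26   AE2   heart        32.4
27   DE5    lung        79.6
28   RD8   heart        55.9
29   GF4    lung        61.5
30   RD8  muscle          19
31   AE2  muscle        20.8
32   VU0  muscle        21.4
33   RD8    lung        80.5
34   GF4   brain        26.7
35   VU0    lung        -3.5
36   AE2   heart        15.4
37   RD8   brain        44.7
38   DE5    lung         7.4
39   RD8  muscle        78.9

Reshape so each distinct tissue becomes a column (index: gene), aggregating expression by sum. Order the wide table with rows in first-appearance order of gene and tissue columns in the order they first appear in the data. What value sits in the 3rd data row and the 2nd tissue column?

With rows in first-appearance order of gene, row 3 is gene=DE5. tissue columns in first-appearance order: lung, muscle, brain, heart; column 2 is muscle.
Long rows with gene=DE5, tissue=muscle: -6.2 + 24.7 = 18.5.

18.5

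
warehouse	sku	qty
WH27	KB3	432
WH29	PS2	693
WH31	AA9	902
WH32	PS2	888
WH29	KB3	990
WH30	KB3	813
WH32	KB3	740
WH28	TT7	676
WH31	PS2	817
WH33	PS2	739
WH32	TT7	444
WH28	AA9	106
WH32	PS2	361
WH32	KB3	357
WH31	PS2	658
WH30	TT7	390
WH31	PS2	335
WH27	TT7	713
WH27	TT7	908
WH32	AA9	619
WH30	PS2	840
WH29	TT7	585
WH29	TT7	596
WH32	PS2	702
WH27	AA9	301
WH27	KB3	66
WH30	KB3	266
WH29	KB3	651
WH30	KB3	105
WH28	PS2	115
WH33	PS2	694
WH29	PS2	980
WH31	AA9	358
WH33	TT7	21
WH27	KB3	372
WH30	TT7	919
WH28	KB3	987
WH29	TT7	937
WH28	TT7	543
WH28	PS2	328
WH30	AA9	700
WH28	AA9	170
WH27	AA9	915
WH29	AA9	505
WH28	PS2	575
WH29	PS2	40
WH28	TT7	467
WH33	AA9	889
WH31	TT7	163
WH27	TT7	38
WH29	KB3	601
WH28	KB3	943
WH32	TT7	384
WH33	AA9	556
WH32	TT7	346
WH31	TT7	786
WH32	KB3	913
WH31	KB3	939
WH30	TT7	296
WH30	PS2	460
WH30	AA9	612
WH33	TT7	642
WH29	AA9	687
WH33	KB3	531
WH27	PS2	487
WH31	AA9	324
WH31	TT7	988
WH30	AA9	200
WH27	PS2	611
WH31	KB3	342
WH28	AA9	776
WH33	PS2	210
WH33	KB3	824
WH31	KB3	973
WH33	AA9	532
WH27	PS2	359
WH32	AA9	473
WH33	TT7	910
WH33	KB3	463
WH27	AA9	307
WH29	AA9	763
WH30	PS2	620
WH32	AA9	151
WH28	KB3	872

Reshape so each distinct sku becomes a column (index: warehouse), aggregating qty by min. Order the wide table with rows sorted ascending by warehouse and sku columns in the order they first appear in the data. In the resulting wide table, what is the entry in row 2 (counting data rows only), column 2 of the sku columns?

115

With rows sorted ascending by warehouse, row 2 is warehouse=WH28. sku columns in first-appearance order: KB3, PS2, AA9, TT7; column 2 is PS2.
Long rows with warehouse=WH28, sku=PS2: min(115, 328, 575) = 115.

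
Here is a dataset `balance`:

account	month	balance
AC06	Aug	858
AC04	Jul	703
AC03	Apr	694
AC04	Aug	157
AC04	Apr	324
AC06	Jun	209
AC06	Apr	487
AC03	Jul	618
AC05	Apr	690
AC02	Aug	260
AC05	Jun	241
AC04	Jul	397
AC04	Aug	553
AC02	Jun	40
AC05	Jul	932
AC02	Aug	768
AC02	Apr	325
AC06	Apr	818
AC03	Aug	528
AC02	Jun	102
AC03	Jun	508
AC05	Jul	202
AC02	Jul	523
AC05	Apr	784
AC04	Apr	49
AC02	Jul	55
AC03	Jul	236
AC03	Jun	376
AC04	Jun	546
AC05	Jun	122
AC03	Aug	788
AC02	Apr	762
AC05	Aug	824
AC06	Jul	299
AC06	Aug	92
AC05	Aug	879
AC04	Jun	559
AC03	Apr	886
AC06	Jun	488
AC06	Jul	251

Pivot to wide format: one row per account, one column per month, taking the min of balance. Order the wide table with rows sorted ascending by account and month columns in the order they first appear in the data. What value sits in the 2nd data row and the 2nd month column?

With rows sorted ascending by account, row 2 is account=AC03. month columns in first-appearance order: Aug, Jul, Apr, Jun; column 2 is Jul.
Long rows with account=AC03, month=Jul: min(618, 236) = 236.

236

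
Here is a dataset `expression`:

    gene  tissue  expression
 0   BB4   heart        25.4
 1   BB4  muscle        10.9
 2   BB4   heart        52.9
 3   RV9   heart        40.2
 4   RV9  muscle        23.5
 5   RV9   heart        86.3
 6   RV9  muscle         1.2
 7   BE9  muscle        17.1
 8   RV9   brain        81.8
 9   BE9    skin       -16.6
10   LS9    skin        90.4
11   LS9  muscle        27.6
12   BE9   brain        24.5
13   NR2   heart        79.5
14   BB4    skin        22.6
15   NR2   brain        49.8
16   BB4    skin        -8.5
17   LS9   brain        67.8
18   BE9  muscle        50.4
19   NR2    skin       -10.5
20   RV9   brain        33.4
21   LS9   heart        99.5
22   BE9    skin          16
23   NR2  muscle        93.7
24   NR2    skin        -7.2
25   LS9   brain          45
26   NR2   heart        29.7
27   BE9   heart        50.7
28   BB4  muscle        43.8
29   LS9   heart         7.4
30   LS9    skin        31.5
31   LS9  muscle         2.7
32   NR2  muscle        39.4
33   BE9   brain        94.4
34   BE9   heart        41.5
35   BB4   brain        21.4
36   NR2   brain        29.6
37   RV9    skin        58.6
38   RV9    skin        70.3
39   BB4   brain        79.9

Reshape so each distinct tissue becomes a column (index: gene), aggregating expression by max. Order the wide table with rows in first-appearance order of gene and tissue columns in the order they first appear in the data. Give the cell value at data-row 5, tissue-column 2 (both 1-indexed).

With rows in first-appearance order of gene, row 5 is gene=NR2. tissue columns in first-appearance order: heart, muscle, brain, skin; column 2 is muscle.
Long rows with gene=NR2, tissue=muscle: max(93.7, 39.4) = 93.7.

93.7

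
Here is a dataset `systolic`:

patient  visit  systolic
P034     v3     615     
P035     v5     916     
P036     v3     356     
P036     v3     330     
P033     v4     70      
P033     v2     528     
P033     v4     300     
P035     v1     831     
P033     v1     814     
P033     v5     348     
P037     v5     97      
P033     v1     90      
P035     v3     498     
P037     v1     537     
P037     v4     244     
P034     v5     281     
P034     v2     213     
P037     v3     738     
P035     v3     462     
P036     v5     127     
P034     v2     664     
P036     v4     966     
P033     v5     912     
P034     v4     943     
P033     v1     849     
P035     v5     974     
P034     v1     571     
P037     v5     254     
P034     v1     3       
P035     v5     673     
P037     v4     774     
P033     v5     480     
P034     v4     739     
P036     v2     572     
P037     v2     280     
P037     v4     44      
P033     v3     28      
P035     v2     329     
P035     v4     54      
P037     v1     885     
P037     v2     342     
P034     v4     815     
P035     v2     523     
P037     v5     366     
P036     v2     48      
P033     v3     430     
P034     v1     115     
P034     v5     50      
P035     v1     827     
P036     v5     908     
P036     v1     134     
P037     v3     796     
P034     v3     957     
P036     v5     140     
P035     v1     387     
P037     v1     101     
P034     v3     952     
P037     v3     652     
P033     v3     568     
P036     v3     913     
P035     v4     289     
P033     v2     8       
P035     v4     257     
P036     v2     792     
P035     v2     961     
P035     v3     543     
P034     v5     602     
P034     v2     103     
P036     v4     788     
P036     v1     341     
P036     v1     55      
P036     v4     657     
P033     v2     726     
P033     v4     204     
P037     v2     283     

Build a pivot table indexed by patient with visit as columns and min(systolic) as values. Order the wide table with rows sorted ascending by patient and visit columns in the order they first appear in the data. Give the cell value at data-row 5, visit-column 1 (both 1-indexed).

With rows sorted ascending by patient, row 5 is patient=P037. visit columns in first-appearance order: v3, v5, v4, v2, v1; column 1 is v3.
Long rows with patient=P037, visit=v3: min(738, 796, 652) = 652.

652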